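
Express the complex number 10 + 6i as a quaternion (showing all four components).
10 + 6i + 0j + 0k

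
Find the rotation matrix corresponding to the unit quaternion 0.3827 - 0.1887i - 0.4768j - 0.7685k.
[[-0.6359, 0.7682, -0.0749], [-0.4083, -0.2524, 0.8773], [0.655, 0.5884, 0.4741]]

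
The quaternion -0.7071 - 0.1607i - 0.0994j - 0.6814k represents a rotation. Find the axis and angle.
axis = (-0.2273, -0.1406, -0.9636), θ = 3π/2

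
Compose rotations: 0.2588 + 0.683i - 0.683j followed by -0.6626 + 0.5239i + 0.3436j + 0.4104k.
-0.2946 - 0.0367i + 0.8218j - 0.4863k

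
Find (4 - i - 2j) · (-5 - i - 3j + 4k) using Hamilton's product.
-27 - 7i + 2j + 17k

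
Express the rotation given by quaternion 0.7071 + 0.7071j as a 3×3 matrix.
[[0, 0, 1], [0, 1, 0], [-1, 0, 0]]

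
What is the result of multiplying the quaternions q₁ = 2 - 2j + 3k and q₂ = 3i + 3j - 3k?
15 + 3i + 15j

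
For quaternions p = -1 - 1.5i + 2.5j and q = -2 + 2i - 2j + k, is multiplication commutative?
No: pq = 10 + 3.5i - 1.5j - 3k ≠ 10 - 1.5i - 4.5j + k = qp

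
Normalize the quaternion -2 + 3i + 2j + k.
-0.4714 + 0.7071i + 0.4714j + 0.2357k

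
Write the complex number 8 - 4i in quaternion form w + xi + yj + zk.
8 - 4i + 0j + 0k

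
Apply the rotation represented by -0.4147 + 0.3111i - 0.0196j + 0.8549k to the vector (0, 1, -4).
(-1.496, -1.553, -3.514)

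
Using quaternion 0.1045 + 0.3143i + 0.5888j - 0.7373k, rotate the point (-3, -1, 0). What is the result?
(1.818, -0.363, 2.562)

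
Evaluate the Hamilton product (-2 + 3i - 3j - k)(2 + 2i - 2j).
-16 - 4j - 2k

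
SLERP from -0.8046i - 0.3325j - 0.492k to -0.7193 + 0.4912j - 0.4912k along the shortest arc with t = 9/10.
-0.7029 - 0.12i + 0.4304j - 0.5534k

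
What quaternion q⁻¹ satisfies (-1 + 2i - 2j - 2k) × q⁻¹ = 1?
-0.0769 - 0.1538i + 0.1538j + 0.1538k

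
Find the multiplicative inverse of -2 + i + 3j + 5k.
-0.0513 - 0.0256i - 0.0769j - 0.1282k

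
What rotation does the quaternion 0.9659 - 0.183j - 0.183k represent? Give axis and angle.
axis = (0, -√2/2, -√2/2), θ = π/6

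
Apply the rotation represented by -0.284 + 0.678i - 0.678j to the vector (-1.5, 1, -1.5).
(-1.618, 0.882, 1.451)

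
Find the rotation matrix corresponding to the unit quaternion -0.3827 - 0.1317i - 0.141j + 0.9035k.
[[-0.6724, 0.7287, -0.1301], [-0.6544, -0.6673, -0.3556], [-0.3459, -0.154, 0.9255]]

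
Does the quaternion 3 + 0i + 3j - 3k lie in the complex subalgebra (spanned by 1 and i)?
No. The quaternion 3 + 3j - 3k has j-coefficient y = 3 and k-coefficient z = -3, not both zero, so it does not lie in the complex subalgebra spanned by 1 and i.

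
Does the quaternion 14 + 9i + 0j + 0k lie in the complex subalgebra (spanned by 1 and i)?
Yes. The quaternion 14 + 9i has j- and k-coefficients y = z = 0, so it lies in the complex subalgebra spanned by 1 and i.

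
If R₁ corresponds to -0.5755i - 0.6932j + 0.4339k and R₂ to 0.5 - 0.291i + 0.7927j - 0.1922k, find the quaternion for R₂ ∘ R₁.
0.4654 - 0.077i - 0.1097j + 0.8749k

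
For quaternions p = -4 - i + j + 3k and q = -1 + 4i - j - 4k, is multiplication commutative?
No: pq = 21 - 16i + 11j + 10k ≠ 21 - 14i - 5j + 16k = qp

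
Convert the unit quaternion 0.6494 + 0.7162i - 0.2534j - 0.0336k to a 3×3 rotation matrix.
[[0.8693, -0.3193, -0.3772], [-0.4066, -0.0281, -0.9132], [0.281, 0.9472, -0.1543]]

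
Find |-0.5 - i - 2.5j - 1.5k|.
3.122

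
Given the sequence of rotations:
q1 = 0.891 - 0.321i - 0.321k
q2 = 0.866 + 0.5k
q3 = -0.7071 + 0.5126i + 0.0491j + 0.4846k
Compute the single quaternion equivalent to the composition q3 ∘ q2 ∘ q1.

q2 · q1 = 0.9321 - 0.278i - 0.1605j + 0.1675k
q3 · q2 · q1 = -0.5899 + 0.7604i - 0.0613j + 0.2646k
-0.5899 + 0.7604i - 0.0613j + 0.2646k


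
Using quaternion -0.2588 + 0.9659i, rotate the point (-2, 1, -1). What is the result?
(-2, -1.366, 0.366)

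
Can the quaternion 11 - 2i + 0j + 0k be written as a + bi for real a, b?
Yes. The quaternion 11 - 2i has j- and k-coefficients y = z = 0, so it lies in the complex subalgebra spanned by 1 and i.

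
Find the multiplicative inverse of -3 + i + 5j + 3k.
-0.0682 - 0.0227i - 0.1136j - 0.0682k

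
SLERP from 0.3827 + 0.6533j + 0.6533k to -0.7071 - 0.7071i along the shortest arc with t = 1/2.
0.6836 + 0.4436i + 0.4098j + 0.4098k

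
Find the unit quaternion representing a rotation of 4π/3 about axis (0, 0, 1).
-0.5 + 0.866k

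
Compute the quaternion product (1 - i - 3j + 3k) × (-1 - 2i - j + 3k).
-15 - 7i - j - 5k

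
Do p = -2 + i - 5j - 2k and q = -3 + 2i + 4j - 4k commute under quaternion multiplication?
No: pq = 16 + 21i + 7j + 28k ≠ 16 - 35i + 7j = qp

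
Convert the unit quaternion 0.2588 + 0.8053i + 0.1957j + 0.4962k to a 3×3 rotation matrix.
[[0.431, 0.0584, 0.9005], [0.572, -0.7894, -0.2226], [0.6979, 0.611, -0.3736]]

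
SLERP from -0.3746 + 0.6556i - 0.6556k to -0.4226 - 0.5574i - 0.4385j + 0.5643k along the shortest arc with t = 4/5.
0.271 + 0.6249i + 0.3717j - 0.6308k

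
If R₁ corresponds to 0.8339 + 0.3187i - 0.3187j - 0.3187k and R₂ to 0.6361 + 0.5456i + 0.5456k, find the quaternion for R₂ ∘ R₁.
0.5304 + 0.8316i + 0.145j + 0.0784k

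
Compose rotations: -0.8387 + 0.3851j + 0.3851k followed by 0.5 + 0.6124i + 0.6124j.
-0.6552 - 0.2778i - 0.5569j + 0.4284k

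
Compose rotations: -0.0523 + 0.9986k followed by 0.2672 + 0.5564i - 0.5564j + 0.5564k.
-0.5696 - 0.5847i - 0.5265j + 0.2377k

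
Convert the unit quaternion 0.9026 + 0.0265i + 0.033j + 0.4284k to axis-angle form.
axis = (0.0616, 0.0767, 0.9952), θ = 51°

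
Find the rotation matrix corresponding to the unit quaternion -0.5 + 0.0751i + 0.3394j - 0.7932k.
[[-0.4887, -0.7422, -0.4585], [0.8442, -0.2696, -0.4633], [0.2203, -0.6135, 0.7583]]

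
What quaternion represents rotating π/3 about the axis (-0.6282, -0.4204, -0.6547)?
0.866 - 0.3141i - 0.2102j - 0.3273k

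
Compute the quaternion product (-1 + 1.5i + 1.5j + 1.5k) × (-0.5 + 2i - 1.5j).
-0.25 - 0.5i + 3.75j - 6k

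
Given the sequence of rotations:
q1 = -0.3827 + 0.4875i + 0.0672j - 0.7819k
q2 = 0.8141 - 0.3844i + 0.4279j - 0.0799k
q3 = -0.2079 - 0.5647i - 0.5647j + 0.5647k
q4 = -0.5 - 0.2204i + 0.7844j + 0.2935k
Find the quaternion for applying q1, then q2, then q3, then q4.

q2 · q1 = -0.2154 + 0.2148i - 0.4486j - 0.8404k
q3 · q2 · q1 = 0.3873 + 0.8049i - 0.1384j + 0.4277k
q4 · q3 · q2 · q1 = -0.0332 - 0.1117i + 0.7035j - 0.701k
-0.0332 - 0.1117i + 0.7035j - 0.701k


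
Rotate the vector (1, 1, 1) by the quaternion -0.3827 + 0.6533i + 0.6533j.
(0.5, 1.5, -0.707)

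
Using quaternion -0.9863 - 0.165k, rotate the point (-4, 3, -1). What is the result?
(-4.759, 1.535, -1)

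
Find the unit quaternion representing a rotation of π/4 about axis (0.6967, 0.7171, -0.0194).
0.9239 + 0.2666i + 0.2744j - 0.0074k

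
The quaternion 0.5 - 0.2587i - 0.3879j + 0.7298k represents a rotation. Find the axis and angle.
axis = (-0.2987, -0.4479, 0.8427), θ = 2π/3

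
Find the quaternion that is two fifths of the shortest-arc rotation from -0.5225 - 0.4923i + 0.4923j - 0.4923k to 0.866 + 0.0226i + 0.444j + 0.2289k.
-0.8001 - 0.36i + 0.1284j - 0.4624k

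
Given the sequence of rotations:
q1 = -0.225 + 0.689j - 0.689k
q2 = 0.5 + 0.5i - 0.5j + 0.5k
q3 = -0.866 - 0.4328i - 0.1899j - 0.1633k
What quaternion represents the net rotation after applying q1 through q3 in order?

q2 · q1 = 0.5765 - 0.1125i + 0.8015j - 0.1125k
q3 · q2 · q1 = -0.4141 + 0.0002i - 0.8339j - 0.365k
-0.4141 + 0.0002i - 0.8339j - 0.365k


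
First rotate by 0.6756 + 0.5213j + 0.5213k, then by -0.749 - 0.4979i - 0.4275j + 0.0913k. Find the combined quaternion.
-0.3308 - 0.6068i - 0.4197j - 0.5883k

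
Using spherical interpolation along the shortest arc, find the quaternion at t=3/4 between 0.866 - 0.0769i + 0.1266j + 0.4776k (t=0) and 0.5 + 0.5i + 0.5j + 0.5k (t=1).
0.6334 + 0.3723i + 0.4286j + 0.5258k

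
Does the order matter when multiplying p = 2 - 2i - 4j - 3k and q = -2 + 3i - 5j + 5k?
Yes: pq = -3 - 25i - j + 38k ≠ -3 + 45i - 3j - 6k = qp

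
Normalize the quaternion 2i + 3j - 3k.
0.4264i + 0.6396j - 0.6396k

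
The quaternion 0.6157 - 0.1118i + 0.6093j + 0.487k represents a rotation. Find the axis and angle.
axis = (-0.1419, 0.7732, 0.618), θ = 104°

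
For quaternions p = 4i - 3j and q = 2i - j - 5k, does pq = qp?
No: pq = -11 + 15i + 20j + 2k ≠ -11 - 15i - 20j - 2k = qp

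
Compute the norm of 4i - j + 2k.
√21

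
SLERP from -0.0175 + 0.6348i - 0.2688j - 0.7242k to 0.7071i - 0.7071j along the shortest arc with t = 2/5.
-0.0114 + 0.7309i - 0.4917j - 0.4732k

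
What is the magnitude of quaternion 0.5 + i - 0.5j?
1.225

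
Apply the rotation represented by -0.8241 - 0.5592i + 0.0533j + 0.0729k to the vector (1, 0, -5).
(1.831, 4.39, -1.838)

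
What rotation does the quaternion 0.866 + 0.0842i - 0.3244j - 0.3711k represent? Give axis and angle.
axis = (0.1684, -0.6487, -0.7421), θ = π/3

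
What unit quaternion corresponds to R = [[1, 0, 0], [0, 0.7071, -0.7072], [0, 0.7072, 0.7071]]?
0.9239 + 0.3827i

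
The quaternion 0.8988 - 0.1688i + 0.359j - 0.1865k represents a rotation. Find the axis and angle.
axis = (-0.3851, 0.819, -0.4255), θ = 52°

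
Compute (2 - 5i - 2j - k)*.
2 + 5i + 2j + k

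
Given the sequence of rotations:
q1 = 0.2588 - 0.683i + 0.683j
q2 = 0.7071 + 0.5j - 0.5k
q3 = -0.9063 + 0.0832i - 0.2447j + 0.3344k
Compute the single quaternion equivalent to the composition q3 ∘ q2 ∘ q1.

q2 · q1 = -0.1585 - 0.1414i + 0.9538j + 0.2121k
q3 · q2 · q1 = 0.3179 - 0.2559i - 0.8906j - 0.2005k
0.3179 - 0.2559i - 0.8906j - 0.2005k


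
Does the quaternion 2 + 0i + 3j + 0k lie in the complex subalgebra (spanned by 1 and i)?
No. The quaternion 2 + 3j has j-coefficient y = 3 and k-coefficient z = 0, not both zero, so it does not lie in the complex subalgebra spanned by 1 and i.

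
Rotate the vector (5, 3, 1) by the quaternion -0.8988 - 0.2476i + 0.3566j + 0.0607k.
(2.818, 0.78, 5.143)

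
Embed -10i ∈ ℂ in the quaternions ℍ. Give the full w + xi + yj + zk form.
0 - 10i + 0j + 0k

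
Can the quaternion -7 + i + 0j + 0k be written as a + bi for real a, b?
Yes. The quaternion -7 + i has j- and k-coefficients y = z = 0, so it lies in the complex subalgebra spanned by 1 and i.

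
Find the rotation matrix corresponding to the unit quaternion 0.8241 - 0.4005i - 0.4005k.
[[0.6792, 0.6601, 0.3208], [-0.6601, 0.3584, 0.6601], [0.3208, -0.6601, 0.6792]]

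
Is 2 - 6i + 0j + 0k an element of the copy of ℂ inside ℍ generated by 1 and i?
Yes. The quaternion 2 - 6i has j- and k-coefficients y = z = 0, so it lies in the complex subalgebra spanned by 1 and i.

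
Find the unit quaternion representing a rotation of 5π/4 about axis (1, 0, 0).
-0.3827 + 0.9239i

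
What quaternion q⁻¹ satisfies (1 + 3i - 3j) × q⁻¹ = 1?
0.0526 - 0.1579i + 0.1579j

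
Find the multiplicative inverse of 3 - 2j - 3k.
0.1364 + 0.0909j + 0.1364k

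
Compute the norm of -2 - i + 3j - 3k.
√23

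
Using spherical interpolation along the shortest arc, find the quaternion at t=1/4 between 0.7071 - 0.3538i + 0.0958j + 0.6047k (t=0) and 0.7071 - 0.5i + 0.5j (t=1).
0.7477 - 0.4142i + 0.2121j + 0.4737k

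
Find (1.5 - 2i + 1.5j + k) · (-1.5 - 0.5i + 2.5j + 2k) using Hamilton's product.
-9 + 2.75i + 5j - 2.75k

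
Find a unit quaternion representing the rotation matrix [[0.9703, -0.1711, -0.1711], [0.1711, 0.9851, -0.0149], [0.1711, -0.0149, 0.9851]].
0.9925 - 0.0862j + 0.0862k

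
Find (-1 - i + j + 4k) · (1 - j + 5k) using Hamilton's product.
-20 + 8i + 7j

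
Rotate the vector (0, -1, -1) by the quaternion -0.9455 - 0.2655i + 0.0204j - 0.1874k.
(0.304, -0.279, -1.353)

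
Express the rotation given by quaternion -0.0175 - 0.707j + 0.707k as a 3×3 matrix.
[[-0.9994, 0.0247, 0.0247], [-0.0247, 0.0003, -0.9997], [-0.0247, -0.9997, 0.0003]]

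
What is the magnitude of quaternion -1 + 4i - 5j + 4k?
√58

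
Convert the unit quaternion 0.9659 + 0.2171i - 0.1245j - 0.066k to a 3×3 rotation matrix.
[[0.9603, 0.0734, -0.2692], [-0.1816, 0.897, -0.403], [0.2119, 0.4358, 0.8747]]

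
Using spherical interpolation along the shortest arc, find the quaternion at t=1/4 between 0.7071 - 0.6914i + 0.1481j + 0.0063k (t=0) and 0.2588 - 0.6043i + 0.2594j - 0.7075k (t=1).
0.6361 - 0.7215i + 0.1914j - 0.1955k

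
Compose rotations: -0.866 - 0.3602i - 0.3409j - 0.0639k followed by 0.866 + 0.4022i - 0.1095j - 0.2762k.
-0.6601 - 0.7474i - 0.0752j + 0.0073k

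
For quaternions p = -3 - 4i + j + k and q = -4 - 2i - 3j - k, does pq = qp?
No: pq = 8 + 24i - j + 13k ≠ 8 + 20i + 11j - 15k = qp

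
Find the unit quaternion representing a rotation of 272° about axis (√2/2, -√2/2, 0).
-0.7193 + 0.4912i - 0.4912j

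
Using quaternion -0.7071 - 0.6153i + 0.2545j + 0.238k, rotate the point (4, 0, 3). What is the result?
(1.07, -4.846, 0.608)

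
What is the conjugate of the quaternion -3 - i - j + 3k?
-3 + i + j - 3k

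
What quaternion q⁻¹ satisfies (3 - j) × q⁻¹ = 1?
0.3 + 0.1j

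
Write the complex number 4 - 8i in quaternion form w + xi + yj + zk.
4 - 8i + 0j + 0k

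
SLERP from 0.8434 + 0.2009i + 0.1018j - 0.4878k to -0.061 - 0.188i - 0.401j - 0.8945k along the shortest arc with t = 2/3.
0.3134 - 0.061i - 0.27j - 0.9084k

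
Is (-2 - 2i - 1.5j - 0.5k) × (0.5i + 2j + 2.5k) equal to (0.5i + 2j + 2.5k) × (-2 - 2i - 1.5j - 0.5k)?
No: pq = 5.25 - 3.75i + 0.75j - 8.25k ≠ 5.25 + 1.75i - 8.75j - 1.75k = qp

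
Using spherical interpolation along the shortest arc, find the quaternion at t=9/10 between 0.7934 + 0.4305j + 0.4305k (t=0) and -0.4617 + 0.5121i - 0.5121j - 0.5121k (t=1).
0.5058 - 0.4669i + 0.5129j + 0.5129k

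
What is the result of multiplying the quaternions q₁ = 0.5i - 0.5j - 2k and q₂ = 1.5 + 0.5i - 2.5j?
-1.5 - 4.25i - 1.75j - 4k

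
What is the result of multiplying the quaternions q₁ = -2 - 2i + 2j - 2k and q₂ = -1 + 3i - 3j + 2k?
18 - 6i + 2j - 2k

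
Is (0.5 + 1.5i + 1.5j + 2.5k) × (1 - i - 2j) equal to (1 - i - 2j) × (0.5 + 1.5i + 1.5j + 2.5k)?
No: pq = 5 + 6i - 2j + k ≠ 5 - 4i + 3j + 4k = qp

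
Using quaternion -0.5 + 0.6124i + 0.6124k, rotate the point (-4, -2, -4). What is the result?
(-5.225, 1, -2.775)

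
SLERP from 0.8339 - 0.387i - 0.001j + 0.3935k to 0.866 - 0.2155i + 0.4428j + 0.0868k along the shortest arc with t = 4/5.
0.8829 - 0.2576i + 0.3613j + 0.1539k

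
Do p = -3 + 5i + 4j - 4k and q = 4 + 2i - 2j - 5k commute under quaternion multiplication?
No: pq = -34 - 14i + 39j - 19k ≠ -34 + 42i + 5j + 17k = qp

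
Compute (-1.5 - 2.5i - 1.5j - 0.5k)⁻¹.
-0.1364 + 0.2273i + 0.1364j + 0.0455k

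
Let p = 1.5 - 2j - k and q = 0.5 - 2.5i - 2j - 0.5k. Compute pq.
-3.75 - 4.75i - 1.5j - 6.25k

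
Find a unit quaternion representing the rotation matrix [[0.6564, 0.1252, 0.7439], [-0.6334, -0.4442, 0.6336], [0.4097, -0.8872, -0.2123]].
-0.5 + 0.7604i - 0.1671j + 0.3793k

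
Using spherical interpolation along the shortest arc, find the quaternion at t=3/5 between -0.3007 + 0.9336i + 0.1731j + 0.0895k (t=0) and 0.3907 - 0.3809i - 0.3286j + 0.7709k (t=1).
-0.4115 + 0.7064i + 0.3081j - 0.4865k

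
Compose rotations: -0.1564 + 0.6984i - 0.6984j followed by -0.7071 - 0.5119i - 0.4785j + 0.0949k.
0.1339 - 0.3475i + 0.635j + 0.6769k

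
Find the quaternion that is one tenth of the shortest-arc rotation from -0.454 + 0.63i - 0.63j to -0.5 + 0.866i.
-0.4691 + 0.6696i - 0.5758j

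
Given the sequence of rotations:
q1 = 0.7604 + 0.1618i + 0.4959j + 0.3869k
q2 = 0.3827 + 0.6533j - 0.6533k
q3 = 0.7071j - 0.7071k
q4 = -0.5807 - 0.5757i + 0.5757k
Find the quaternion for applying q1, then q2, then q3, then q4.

q2 · q1 = 0.2198 + 0.6387i + 0.5808j - 0.4544k
q3 · q2 · q1 = -0.732 + 0.0894i - 0.2962j - 0.607k
q4 · q3 · q2 · q1 = 0.826 + 0.54i - 0.126j + 0.1016k
0.826 + 0.54i - 0.126j + 0.1016k


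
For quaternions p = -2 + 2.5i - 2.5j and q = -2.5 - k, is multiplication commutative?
No: pq = 5 - 3.75i + 8.75j + 2k ≠ 5 - 8.75i + 3.75j + 2k = qp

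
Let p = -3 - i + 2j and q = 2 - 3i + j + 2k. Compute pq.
-11 + 11i + 3j - k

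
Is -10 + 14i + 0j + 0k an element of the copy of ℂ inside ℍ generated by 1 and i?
Yes. The quaternion -10 + 14i has j- and k-coefficients y = z = 0, so it lies in the complex subalgebra spanned by 1 and i.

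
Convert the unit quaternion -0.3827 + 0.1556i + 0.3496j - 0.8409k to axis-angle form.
axis = (0.1684, 0.3784, -0.9102), θ = 5π/4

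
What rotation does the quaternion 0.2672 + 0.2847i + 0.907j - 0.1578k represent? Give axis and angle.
axis = (0.2954, 0.9412, -0.1638), θ = 149°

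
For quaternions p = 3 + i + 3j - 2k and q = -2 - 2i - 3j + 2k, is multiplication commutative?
No: pq = 9 - 8i - 13j + 13k ≠ 9 - 8i - 17j + 7k = qp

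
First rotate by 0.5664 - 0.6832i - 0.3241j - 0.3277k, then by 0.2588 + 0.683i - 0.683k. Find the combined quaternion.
0.3894 - 0.0113i + 0.6066j - 0.693k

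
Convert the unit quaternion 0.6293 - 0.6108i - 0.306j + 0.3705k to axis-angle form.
axis = (-0.7859, -0.3937, 0.4767), θ = 102°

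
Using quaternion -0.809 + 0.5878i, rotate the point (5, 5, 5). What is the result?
(5, 6.3, -3.21)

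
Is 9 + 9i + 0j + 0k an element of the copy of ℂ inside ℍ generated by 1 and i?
Yes. The quaternion 9 + 9i has j- and k-coefficients y = z = 0, so it lies in the complex subalgebra spanned by 1 and i.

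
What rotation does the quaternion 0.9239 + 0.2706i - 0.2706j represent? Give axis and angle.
axis = (√2/2, -√2/2, 0), θ = π/4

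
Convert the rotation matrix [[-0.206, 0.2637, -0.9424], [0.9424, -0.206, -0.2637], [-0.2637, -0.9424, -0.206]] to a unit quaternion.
0.309 - 0.5491i - 0.5491j + 0.5491k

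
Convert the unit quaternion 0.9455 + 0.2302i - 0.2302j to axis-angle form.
axis = (√2/2, -√2/2, 0), θ = 38°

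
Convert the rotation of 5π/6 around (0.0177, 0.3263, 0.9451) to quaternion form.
0.2588 + 0.0171i + 0.3152j + 0.9129k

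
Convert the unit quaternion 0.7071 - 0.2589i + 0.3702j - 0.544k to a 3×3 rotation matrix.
[[0.134, 0.5776, 0.8052], [-0.961, 0.2741, -0.0366], [-0.2419, -0.7689, 0.5918]]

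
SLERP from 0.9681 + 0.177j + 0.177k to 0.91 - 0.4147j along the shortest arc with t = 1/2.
0.9878 - 0.125j + 0.0931k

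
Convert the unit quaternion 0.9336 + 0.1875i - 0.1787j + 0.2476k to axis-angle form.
axis = (0.5233, -0.4987, 0.691), θ = 42°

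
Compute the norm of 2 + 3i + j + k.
√15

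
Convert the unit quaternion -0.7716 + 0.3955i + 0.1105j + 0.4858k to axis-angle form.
axis = (0.6218, 0.1737, 0.7637), θ = 281°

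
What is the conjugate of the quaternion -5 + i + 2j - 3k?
-5 - i - 2j + 3k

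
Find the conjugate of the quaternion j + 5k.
-j - 5k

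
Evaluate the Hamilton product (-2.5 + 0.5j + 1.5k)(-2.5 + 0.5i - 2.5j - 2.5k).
11.25 + 1.25i + 5.75j + 2.25k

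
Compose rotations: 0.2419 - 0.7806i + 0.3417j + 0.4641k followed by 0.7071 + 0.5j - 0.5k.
0.2322 - 0.1491i + 0.7529j + 0.5975k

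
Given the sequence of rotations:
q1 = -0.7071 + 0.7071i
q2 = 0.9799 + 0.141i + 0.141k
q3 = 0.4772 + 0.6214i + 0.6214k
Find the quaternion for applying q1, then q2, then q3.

q2 · q1 = -0.7926 + 0.5932i + 0.0997j - 0.0997k
q3 · q2 · q1 = -0.6849 - 0.2714i + 0.4781j - 0.4781k
-0.6849 - 0.2714i + 0.4781j - 0.4781k


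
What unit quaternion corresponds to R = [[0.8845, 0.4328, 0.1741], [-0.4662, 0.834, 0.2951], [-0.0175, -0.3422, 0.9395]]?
0.9563 - 0.1666i + 0.0501j - 0.235k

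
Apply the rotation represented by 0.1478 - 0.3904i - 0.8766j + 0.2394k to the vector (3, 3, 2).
(-1.005, 3.399, -3.072)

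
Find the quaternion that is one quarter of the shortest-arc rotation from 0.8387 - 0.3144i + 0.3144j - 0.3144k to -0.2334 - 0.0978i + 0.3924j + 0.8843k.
0.7872 - 0.2352i + 0.1399j - 0.5527k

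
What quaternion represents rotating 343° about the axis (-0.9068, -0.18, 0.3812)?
-0.989 - 0.134i - 0.0266j + 0.0563k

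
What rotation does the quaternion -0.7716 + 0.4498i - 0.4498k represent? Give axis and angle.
axis = (√2/2, 0, -√2/2), θ = 281°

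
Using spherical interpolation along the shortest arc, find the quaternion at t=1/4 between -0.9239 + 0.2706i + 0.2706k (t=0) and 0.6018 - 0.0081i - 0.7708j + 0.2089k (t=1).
-0.9338 + 0.2233i + 0.2302j + 0.1585k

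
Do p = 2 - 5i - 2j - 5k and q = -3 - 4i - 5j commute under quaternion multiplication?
No: pq = -36 - 18i + 16j + 32k ≠ -36 + 32i - 24j - 2k = qp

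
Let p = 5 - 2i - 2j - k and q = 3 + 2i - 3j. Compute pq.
13 + i - 23j + 7k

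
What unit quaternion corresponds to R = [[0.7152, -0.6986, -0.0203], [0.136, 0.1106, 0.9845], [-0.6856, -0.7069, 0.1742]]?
0.7071 - 0.598i + 0.2352j + 0.2951k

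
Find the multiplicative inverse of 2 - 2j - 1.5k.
0.1951 + 0.1951j + 0.1463k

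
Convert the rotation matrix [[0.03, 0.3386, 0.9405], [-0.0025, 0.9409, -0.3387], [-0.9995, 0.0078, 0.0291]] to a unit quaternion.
0.7071 + 0.1225i + 0.6859j - 0.1206k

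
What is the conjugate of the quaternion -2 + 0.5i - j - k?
-2 - 0.5i + j + k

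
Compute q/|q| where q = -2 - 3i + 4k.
-0.3714 - 0.5571i + 0.7428k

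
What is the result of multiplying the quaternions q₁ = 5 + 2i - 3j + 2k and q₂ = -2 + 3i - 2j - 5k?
-12 + 30i + 12j - 24k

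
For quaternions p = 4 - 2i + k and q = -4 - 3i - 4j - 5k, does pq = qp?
No: pq = -17 - 29j - 16k ≠ -17 - 8i - 3j - 32k = qp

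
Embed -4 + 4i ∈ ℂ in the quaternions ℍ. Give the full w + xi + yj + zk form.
-4 + 4i + 0j + 0k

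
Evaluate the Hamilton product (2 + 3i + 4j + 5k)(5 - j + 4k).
-6 + 36i + 6j + 30k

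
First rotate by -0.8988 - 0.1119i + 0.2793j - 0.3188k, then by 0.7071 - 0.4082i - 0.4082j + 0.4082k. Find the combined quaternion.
-0.4371 + 0.3039i + 0.3886j - 0.752k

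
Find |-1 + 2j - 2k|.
3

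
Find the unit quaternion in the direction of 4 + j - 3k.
0.7845 + 0.1961j - 0.5883k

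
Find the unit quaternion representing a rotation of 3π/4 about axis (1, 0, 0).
0.3827 + 0.9239i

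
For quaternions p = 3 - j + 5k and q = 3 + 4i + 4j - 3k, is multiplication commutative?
No: pq = 28 - 5i + 29j + 10k ≠ 28 + 29i - 11j + 2k = qp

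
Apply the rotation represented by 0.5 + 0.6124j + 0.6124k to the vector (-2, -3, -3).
(1, -4.225, -1.775)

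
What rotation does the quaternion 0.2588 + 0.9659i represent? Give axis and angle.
axis = (1, 0, 0), θ = 5π/6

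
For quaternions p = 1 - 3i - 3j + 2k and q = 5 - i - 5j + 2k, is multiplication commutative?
No: pq = -17 - 12i - 16j + 24k ≠ -17 - 20i - 24j = qp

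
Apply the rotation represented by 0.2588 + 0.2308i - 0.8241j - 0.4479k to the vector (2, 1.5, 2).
(-3.008, 0.751, 0.797)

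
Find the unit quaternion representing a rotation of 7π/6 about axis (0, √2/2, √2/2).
-0.2588 + 0.683j + 0.683k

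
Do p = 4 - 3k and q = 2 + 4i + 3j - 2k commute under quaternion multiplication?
No: pq = 2 + 25i - 14k ≠ 2 + 7i + 24j - 14k = qp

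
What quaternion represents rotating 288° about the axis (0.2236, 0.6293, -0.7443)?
-0.809 + 0.1314i + 0.3699j - 0.4375k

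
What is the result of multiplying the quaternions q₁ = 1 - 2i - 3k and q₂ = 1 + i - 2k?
-3 - i - 7j - 5k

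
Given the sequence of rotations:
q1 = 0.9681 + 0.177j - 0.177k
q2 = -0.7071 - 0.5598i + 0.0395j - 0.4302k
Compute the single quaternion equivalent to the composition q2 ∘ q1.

q2 · q1 = -0.7677 - 0.4728i - 0.186j - 0.3904k
-0.7677 - 0.4728i - 0.186j - 0.3904k


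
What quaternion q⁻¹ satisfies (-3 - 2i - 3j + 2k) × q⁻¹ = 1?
-0.1154 + 0.0769i + 0.1154j - 0.0769k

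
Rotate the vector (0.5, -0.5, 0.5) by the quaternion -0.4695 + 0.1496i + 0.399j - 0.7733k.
(-0.257, 0.305, 0.769)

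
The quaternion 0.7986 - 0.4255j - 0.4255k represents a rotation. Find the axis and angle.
axis = (0, -√2/2, -√2/2), θ = 74°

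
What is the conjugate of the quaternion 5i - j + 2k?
-5i + j - 2k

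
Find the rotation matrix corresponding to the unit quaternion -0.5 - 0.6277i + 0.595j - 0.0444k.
[[0.288, -0.7914, -0.5393], [-0.7026, 0.208, -0.6805], [0.6507, 0.5749, -0.4961]]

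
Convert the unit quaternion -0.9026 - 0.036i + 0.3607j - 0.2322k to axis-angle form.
axis = (-0.0836, 0.8379, -0.5394), θ = 309°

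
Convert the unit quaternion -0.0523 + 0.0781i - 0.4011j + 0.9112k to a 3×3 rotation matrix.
[[-0.9823, 0.0327, 0.1843], [-0.158, -0.6728, -0.7228], [0.1004, -0.7391, 0.666]]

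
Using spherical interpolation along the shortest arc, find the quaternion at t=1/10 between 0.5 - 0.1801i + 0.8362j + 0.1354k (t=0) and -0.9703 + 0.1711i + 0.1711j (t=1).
0.5967 - 0.1921i + 0.7686j + 0.128k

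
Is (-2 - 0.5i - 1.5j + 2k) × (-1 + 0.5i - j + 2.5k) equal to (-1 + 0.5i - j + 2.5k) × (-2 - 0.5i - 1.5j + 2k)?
No: pq = -4.25 - 2.25i + 5.75j - 5.75k ≠ -4.25 + 1.25i + 1.25j - 8.25k = qp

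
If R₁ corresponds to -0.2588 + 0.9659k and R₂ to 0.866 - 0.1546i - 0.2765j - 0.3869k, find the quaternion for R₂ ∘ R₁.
0.1496 - 0.2271i + 0.2209j + 0.9366k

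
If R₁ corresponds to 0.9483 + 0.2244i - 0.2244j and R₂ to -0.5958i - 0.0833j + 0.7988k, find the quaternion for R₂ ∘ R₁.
0.115 - 0.3857i + 0.1003j + 0.9099k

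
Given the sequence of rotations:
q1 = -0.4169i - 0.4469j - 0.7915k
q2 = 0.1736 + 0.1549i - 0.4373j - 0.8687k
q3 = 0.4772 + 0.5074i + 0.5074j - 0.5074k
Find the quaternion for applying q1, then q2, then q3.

q2 · q1 = -0.8184 - 0.1145i + 0.4072j - 0.3889k
q3 · q2 · q1 = -0.7364 - 0.4606i + 0.0345j + 0.4944k
-0.7364 - 0.4606i + 0.0345j + 0.4944k


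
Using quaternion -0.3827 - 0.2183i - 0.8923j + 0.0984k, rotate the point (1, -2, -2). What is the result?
(-2.822, -0.771, 0.667)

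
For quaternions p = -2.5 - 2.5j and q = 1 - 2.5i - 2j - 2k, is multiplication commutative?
No: pq = -7.5 + 11.25i + 2.5j - 1.25k ≠ -7.5 + 1.25i + 2.5j + 11.25k = qp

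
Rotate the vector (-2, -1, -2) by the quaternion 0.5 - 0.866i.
(-2, -1.232, 1.866)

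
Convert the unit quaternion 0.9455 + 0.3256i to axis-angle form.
axis = (1, 0, 0), θ = 38°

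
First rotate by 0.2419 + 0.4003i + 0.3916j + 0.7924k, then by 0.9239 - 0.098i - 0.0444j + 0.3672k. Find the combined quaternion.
-0.0109 + 0.1672i + 0.5757j + 0.8003k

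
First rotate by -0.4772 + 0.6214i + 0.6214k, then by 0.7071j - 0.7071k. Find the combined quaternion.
0.4394 + 0.4394i - 0.7768j - 0.102k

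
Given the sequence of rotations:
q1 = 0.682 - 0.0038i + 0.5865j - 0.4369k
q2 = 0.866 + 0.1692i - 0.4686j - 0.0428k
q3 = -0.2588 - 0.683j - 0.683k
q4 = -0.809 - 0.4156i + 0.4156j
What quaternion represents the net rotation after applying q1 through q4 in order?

q2 · q1 = 0.8474 + 0.3419i + 0.2624j - 0.3101k
q3 · q2 · q1 = -0.2519 + 0.3025i - 0.8802j - 0.265k
q4 · q3 · q2 · q1 = 0.6953 - 0.2502i + 0.4973j + 0.4545k
0.6953 - 0.2502i + 0.4973j + 0.4545k


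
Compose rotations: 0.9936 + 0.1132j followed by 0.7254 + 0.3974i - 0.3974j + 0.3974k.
0.7657 + 0.3499i - 0.3127j + 0.4398k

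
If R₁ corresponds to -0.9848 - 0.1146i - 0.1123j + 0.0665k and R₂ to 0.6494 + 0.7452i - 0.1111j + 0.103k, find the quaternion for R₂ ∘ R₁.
-0.5735 - 0.8041i - 0.0249j - 0.1547k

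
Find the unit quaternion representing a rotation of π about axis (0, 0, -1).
-k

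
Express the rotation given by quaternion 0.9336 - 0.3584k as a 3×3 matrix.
[[0.7431, 0.6692, 0], [-0.6692, 0.7431, 0], [0, 0, 1]]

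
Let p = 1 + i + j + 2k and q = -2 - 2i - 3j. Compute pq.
3 + 2i - 9j - 5k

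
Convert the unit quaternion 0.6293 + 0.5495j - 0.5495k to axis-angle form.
axis = (0, √2/2, -√2/2), θ = 102°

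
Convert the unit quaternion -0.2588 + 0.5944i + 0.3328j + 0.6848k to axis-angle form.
axis = (0.6154, 0.3445, 0.709), θ = 7π/6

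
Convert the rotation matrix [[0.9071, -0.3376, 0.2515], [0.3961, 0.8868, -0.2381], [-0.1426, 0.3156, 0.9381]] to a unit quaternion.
0.9659 + 0.1433i + 0.102j + 0.1899k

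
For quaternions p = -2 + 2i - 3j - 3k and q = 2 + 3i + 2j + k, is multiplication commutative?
No: pq = -1 + i - 21j + 5k ≠ -1 - 5i + j - 21k = qp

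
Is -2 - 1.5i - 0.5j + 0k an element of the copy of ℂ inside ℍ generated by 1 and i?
No. The quaternion -2 - 1.5i - 0.5j has j-coefficient y = -0.5 and k-coefficient z = 0, not both zero, so it does not lie in the complex subalgebra spanned by 1 and i.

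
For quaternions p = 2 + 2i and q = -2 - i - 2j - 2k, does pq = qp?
No: pq = -2 - 6i - 8k ≠ -2 - 6i - 8j = qp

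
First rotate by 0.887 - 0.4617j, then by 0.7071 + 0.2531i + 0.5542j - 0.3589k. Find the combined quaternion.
0.8831 + 0.0588i + 0.1651j - 0.4352k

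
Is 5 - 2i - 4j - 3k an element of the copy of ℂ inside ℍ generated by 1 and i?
No. The quaternion 5 - 2i - 4j - 3k has j-coefficient y = -4 and k-coefficient z = -3, not both zero, so it does not lie in the complex subalgebra spanned by 1 and i.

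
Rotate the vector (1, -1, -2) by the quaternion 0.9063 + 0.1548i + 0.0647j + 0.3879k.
(0.899, 0.533, -2.215)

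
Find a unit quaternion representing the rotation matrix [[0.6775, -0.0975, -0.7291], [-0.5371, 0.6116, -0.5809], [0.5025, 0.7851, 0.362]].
0.8141 + 0.4195i - 0.3782j - 0.135k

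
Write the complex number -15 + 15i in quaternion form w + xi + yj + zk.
-15 + 15i + 0j + 0k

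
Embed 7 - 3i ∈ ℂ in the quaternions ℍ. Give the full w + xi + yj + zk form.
7 - 3i + 0j + 0k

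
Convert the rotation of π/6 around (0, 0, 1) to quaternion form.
0.9659 + 0.2588k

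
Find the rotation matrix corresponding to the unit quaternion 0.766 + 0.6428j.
[[0.1736, 0, 0.9848], [0, 1, 0], [-0.9848, 0, 0.1736]]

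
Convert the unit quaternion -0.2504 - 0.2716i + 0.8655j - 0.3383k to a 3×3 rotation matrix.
[[-0.7271, -0.6396, -0.2497], [-0.3007, 0.6236, -0.7216], [0.6172, -0.4496, -0.6457]]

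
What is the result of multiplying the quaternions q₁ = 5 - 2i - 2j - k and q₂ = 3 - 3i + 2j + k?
14 - 21i + 9j - 8k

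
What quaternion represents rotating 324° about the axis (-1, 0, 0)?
-0.9511 - 0.309i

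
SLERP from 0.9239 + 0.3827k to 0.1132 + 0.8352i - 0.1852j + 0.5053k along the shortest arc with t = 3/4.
0.3983 + 0.7123i - 0.1579j + 0.5559k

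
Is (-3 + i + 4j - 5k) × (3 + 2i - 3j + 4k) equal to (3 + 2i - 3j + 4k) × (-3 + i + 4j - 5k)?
No: pq = 21 - 2i + 7j - 38k ≠ 21 - 4i + 35j - 16k = qp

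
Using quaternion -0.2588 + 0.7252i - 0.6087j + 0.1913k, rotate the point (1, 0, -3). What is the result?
(-1.592, -1.409, 2.341)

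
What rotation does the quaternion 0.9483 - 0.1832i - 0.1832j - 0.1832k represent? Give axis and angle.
axis = (-√3/3, -√3/3, -√3/3), θ = 37°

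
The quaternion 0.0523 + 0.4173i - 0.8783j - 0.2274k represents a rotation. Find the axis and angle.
axis = (0.4179, -0.8795, -0.2277), θ = 174°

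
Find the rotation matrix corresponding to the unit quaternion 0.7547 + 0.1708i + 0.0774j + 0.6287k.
[[0.1975, -0.9225, 0.3316], [0.9754, 0.1511, -0.1605], [0.0979, 0.3551, 0.9297]]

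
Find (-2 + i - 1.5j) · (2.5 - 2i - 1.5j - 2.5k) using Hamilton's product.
-5.25 + 10.25i + 1.75j + 0.5k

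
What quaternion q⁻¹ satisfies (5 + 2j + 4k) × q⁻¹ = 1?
0.1111 - 0.0444j - 0.0889k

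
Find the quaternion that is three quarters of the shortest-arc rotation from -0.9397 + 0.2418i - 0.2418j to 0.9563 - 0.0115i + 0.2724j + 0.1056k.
-0.958 + 0.0697i - 0.2664j - 0.0796k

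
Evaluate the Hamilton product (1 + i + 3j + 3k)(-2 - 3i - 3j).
10 + 4i - 18j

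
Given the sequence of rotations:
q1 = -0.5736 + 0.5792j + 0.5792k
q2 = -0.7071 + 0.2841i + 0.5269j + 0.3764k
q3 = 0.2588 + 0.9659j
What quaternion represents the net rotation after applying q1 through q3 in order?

q2 · q1 = -0.1176 - 0.0758i - 0.8763j - 0.4609k
q3 · q2 · q1 = 0.816 - 0.4648i - 0.3404j - 0.0461k
0.816 - 0.4648i - 0.3404j - 0.0461k


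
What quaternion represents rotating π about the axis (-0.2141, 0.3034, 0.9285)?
-0.2141i + 0.3034j + 0.9285k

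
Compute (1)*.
1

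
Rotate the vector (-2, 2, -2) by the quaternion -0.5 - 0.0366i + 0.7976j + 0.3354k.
(3.193, 1.335, 0.147)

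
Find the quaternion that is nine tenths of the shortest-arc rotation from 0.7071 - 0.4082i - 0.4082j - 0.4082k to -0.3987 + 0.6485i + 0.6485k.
0.4389 - 0.6346i - 0.0436j - 0.6346k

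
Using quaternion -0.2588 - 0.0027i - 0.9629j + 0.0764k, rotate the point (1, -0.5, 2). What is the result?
(0.108, -0.826, -2.135)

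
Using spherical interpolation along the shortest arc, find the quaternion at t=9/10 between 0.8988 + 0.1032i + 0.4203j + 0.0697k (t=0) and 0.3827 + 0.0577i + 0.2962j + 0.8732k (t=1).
0.4633 + 0.066i + 0.3258j + 0.8215k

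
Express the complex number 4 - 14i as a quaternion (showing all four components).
4 - 14i + 0j + 0k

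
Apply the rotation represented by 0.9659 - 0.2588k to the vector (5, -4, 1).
(2.33, -5.964, 1)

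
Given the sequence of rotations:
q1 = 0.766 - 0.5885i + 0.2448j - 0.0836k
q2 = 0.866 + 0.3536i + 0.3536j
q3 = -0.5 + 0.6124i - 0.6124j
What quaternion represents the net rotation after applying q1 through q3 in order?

q2 · q1 = 0.7849 - 0.2683i + 0.5124j + 0.2223k
q3 · q2 · q1 = 0.0857 + 0.4787i - 0.873j + 0.0383k
0.0857 + 0.4787i - 0.873j + 0.0383k


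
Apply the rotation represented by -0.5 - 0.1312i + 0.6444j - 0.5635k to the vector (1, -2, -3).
(2.489, 2.306, 1.577)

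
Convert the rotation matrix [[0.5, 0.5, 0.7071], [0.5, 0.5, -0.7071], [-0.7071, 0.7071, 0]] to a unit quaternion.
0.7071 + 0.5i + 0.5j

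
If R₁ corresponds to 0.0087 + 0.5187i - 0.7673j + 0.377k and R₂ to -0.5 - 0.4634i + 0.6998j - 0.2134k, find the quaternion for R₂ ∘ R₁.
0.8534 - 0.1633i + 0.4537j - 0.1978k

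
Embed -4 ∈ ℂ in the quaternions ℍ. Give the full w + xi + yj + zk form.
-4 + 0i + 0j + 0k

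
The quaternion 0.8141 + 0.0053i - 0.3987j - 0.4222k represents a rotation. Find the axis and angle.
axis = (0.0091, -0.6866, -0.727), θ = 71°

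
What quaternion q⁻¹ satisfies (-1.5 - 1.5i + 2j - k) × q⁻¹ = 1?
-0.1579 + 0.1579i - 0.2105j + 0.1053k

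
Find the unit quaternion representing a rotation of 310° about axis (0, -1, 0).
-0.9063 - 0.4226j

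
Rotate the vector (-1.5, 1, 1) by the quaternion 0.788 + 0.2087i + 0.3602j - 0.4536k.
(0.75, 0.692, 1.791)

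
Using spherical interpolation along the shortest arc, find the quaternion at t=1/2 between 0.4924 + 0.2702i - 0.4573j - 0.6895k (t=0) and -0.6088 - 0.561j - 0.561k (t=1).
-0.071 + 0.1648i - 0.6212j - 0.7628k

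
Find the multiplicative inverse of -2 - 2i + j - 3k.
-0.1111 + 0.1111i - 0.0556j + 0.1667k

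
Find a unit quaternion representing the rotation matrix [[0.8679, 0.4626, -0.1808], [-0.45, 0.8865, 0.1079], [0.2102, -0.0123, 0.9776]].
0.9659 - 0.0311i - 0.1012j - 0.2362k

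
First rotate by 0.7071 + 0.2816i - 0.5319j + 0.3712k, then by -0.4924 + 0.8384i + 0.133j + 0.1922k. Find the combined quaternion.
-0.5849 + 0.6058i + 0.0989j - 0.5303k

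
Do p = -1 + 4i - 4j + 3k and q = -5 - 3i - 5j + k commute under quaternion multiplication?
No: pq = -6 - 6i + 12j - 48k ≠ -6 - 28i + 38j + 16k = qp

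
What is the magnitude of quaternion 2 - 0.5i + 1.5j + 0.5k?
2.598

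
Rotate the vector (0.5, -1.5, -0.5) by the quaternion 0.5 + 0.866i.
(0.5, 1.183, -1.049)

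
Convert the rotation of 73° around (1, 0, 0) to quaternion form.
0.8039 + 0.5948i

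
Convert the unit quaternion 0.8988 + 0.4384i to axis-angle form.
axis = (1, 0, 0), θ = 52°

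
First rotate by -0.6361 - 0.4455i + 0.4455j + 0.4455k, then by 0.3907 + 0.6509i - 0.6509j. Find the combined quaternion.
0.3314 - 0.8781i + 0.2981j + 0.1741k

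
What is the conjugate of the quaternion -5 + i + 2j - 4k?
-5 - i - 2j + 4k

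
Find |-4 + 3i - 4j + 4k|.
√57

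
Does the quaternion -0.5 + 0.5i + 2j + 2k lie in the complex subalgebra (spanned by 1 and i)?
No. The quaternion -0.5 + 0.5i + 2j + 2k has j-coefficient y = 2 and k-coefficient z = 2, not both zero, so it does not lie in the complex subalgebra spanned by 1 and i.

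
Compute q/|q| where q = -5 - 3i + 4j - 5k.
-0.5774 - 0.3464i + 0.4619j - 0.5774k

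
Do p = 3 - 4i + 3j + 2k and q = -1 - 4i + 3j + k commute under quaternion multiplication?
No: pq = -30 - 11i + 2j + k ≠ -30 - 5i + 10j + k = qp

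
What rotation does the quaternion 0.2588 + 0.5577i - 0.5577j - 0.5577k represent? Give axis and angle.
axis = (√3/3, -√3/3, -√3/3), θ = 5π/6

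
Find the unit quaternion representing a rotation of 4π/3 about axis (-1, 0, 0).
-0.5 - 0.866i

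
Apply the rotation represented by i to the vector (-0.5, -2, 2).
(-0.5, 2, -2)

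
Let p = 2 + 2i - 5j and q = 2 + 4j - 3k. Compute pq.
24 + 19i + 4j + 2k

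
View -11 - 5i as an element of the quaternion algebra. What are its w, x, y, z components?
-11 - 5i + 0j + 0k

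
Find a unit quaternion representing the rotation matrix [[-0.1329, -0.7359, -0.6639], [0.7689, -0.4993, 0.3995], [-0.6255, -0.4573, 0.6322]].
0.5 - 0.4284i - 0.0192j + 0.7524k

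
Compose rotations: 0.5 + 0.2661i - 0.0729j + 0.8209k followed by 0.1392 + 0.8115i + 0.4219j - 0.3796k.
0.196 + 0.7615i - 0.5664j - 0.247k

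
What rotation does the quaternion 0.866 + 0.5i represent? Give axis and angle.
axis = (1, 0, 0), θ = π/3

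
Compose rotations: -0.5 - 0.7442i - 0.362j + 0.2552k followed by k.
-0.2552 + 0.362i - 0.7442j - 0.5k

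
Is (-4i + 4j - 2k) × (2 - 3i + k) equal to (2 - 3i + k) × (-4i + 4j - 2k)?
No: pq = -10 - 4i + 18j + 8k ≠ -10 - 12i - 2j - 16k = qp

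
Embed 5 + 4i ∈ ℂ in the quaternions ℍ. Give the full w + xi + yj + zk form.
5 + 4i + 0j + 0k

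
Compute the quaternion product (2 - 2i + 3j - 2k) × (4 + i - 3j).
19 - 12i + 4j - 5k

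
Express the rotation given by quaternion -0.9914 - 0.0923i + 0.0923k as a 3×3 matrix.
[[0.983, 0.183, -0.017], [-0.183, 0.9659, -0.183], [-0.017, 0.183, 0.983]]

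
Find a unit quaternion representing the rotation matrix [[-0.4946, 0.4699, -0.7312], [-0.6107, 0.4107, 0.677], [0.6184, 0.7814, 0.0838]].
-0.5 - 0.0522i + 0.6748j + 0.5403k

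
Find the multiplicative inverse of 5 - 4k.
0.122 + 0.0976k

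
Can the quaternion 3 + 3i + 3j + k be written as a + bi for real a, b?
No. The quaternion 3 + 3i + 3j + k has j-coefficient y = 3 and k-coefficient z = 1, not both zero, so it does not lie in the complex subalgebra spanned by 1 and i.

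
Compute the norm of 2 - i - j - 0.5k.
2.5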